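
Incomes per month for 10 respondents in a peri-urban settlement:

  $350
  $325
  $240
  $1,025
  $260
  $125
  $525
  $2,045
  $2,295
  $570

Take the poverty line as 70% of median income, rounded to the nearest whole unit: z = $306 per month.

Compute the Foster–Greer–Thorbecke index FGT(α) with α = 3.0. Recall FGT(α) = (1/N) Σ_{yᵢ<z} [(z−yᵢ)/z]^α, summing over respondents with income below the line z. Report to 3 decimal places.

Poor units: $125, $240, $260 (q = 3 of N = 10).
Shortfall ratios: (306−125)/306 = 0.5915; (306−240)/306 = 0.2157; (306−260)/306 = 0.1503.
Raised to α = 3.0: 0.20695; 0.01003; 0.00340.
Sum = 0.220384; FGT(3.0) = 0.220384 / 10 = 0.022.

0.022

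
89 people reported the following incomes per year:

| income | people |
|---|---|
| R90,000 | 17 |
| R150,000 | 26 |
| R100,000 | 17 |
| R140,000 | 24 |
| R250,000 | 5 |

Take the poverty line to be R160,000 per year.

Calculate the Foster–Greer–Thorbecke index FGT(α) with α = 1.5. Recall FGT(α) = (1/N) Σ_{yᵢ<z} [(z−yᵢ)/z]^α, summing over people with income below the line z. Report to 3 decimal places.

0.116

Below z: 17×R90,000, 17×R100,000, 24×R140,000, 26×R150,000 (q = 84 of N = 89).
Normalized shortfalls: (160000−90000)/160000 = 0.4375 (×17); (160000−100000)/160000 = 0.3750 (×17); (160000−140000)/160000 = 0.1250 (×24); (160000−150000)/160000 = 0.0625 (×26).
Raised to α = 1.5: 0.28938 (×17); 0.22964 (×17); 0.04419 (×24); 0.01562 (×26).
Sum = 10.290228; FGT(1.5) = 10.290228 / 89 = 0.116.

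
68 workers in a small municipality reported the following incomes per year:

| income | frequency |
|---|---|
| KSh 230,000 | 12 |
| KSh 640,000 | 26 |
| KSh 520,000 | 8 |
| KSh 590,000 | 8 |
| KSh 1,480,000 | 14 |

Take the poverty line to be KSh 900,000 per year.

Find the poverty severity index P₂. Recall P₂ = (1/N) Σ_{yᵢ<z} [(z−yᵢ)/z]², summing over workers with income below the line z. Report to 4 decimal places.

Below the line: 12×KSh 230,000, 8×KSh 520,000, 8×KSh 590,000, 26×KSh 640,000 (q = 54 of N = 68).
Gap ratios (z−y)/z: (900000−230000)/900000 = 0.7444 (×12); (900000−520000)/900000 = 0.4222 (×8); (900000−590000)/900000 = 0.3444 (×8); (900000−640000)/900000 = 0.2889 (×26).
Squared: 0.5542 (×12); 0.1783 (×8); 0.1186 (×8); 0.0835 (×26).
Sum = 11.195556; P₂ = 11.195556 / 68 = 0.1646.

0.1646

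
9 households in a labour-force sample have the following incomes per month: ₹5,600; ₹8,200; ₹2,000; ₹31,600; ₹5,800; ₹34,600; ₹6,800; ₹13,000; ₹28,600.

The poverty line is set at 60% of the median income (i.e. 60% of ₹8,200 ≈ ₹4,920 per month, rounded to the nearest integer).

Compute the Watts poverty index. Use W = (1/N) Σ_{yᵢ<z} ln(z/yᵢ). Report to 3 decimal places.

0.100

Below z: ₹2,000 (q = 1 of N = 9).
ln(z/y) terms: ln(4920/2000) = 0.9002.
W = 0.900161 / 9 = 0.100.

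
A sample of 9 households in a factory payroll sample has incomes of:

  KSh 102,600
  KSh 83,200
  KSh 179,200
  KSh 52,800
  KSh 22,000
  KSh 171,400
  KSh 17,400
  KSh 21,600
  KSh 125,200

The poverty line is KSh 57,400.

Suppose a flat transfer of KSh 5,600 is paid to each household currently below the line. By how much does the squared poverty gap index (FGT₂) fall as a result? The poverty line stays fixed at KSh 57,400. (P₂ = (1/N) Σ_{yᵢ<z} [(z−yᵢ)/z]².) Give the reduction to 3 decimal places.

Before: below the line — KSh 17,400, KSh 21,600, KSh 22,000, KSh 52,800; squared poverty gap index (FGT₂) = 0.14015.
After the KSh 5,600 transfer: below the line — KSh 23,000, KSh 27,200, KSh 27,600; squared poverty gap index (FGT₂) = 0.10061.
Reduction = 0.14015 − 0.10061 = 0.040.

0.040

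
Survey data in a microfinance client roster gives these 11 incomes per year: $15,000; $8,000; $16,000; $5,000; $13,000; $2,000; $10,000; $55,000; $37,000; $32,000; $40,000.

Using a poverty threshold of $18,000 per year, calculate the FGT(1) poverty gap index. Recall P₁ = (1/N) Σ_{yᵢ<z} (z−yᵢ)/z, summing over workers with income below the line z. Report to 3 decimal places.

0.288

Below z: $2,000, $5,000, $8,000, $10,000, $13,000, $15,000, $16,000 (q = 7 of N = 11).
Normalized shortfalls: (18000−2000)/18000 = 0.8889; (18000−5000)/18000 = 0.7222; (18000−8000)/18000 = 0.5556; (18000−10000)/18000 = 0.4444; (18000−13000)/18000 = 0.2778; (18000−15000)/18000 = 0.1667; (18000−16000)/18000 = 0.1111.
Sum of shortfalls = 3.166667; P₁ averages over all N: 3.166667 / 11 = 0.288.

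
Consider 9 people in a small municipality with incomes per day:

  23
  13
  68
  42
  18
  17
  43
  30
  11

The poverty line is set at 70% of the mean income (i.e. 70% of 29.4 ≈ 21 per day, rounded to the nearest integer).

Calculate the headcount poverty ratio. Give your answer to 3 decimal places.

4 of the 9 people have income below 21.
H = 4/9 = 0.444.

0.444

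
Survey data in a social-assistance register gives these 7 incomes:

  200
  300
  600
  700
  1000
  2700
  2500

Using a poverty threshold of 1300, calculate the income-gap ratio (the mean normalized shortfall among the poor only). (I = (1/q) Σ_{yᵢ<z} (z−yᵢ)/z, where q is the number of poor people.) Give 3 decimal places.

0.569

Below the line: 200, 300, 600, 700, 1000 (q = 5 of N = 7).
Shortfall ratios (z−y)/z: 0.8462, 0.7692, 0.5385, 0.4615, 0.2308; sum = 2.846154.
The income-gap ratio divides by q (the poor only): 2.846154 / 5 = 0.569.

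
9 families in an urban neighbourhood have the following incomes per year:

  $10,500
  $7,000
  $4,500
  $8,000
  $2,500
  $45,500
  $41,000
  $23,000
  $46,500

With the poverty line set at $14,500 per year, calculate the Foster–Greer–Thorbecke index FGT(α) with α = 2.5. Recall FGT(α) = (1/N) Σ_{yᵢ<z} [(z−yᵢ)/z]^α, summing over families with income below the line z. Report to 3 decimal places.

0.154

Below the line: $2,500, $4,500, $7,000, $8,000, $10,500 (q = 5 of N = 9).
Normalized shortfalls: (14500−2500)/14500 = 0.8276; (14500−4500)/14500 = 0.6897; (14500−7000)/14500 = 0.5172; (14500−8000)/14500 = 0.4483; (14500−10500)/14500 = 0.2759.
Raised to α = 2.5: 0.62306; 0.39498; 0.19241; 0.13454; 0.03997.
Sum = 1.384975; FGT(2.5) = 1.384975 / 9 = 0.154.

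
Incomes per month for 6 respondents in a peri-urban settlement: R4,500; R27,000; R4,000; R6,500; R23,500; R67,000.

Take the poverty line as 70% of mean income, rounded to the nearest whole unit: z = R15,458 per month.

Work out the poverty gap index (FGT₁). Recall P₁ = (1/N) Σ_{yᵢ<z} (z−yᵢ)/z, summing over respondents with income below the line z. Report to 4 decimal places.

0.3383

Below the line: R4,000, R4,500, R6,500 (q = 3 of N = 6).
Normalized shortfalls: (15458−4000)/15458 = 0.7412; (15458−4500)/15458 = 0.7089; (15458−6500)/15458 = 0.5795.
Sum of shortfalls = 2.029629; P₁ averages over all N: 2.029629 / 6 = 0.3383.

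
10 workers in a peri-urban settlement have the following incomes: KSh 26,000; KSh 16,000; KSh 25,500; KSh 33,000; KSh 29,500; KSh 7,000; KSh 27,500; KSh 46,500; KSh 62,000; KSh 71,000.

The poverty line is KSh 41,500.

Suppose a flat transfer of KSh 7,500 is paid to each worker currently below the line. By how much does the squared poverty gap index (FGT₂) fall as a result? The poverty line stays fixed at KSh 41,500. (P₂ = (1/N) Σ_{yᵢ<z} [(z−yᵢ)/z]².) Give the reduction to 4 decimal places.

0.0869

Before: below the line — KSh 7,000, KSh 16,000, KSh 25,500, KSh 26,000, KSh 27,500, KSh 29,500, KSh 33,000; squared poverty gap index (FGT₂) = 0.159617.
After the KSh 7,500 transfer: below the line — KSh 14,500, KSh 23,500, KSh 33,000, KSh 33,500, KSh 35,000, KSh 37,000, KSh 40,500; squared poverty gap index (FGT₂) = 0.072739.
Reduction = 0.159617 − 0.072739 = 0.0869.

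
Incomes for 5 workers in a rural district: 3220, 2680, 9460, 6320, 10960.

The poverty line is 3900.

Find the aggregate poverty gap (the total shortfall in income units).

1900

Below z: 2680, 3220 (q = 2 of N = 5).
Individual gaps: 3900−2680 = 1220; 3900−3220 = 680.
Aggregate gap = 1900.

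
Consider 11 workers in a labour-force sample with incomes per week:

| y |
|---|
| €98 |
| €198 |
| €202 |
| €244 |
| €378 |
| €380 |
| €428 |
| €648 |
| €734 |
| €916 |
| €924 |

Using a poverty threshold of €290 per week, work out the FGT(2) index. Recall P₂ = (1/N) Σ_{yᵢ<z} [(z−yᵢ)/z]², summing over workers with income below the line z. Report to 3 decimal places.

0.060

Below z: €98, €198, €202, €244 (q = 4 of N = 11).
Normalized shortfalls: (290−98)/290 = 0.6621; (290−198)/290 = 0.3172; (290−202)/290 = 0.3034; (290−244)/290 = 0.1586.
Squared: 0.4383; 0.1006; 0.0921; 0.0252.
Sum = 0.656219; P₂ = 0.656219 / 11 = 0.060.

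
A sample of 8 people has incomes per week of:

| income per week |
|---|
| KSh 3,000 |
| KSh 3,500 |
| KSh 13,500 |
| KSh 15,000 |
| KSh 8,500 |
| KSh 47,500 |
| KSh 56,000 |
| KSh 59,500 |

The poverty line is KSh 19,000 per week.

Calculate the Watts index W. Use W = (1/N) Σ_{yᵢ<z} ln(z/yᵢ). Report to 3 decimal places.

0.615

Poor units: KSh 3,000, KSh 3,500, KSh 8,500, KSh 13,500, KSh 15,000 (q = 5 of N = 8).
ln(z/y) terms: ln(19000/3000) = 1.8458; ln(19000/3500) = 1.6917; ln(19000/8500) = 0.8044; ln(19000/13500) = 0.3417; ln(19000/15000) = 0.2364.
W = 4.920014 / 8 = 0.615.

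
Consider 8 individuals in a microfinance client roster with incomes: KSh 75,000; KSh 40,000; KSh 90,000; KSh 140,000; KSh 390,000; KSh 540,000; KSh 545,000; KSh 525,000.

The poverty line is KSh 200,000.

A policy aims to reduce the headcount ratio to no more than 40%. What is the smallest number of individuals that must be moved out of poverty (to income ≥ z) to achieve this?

4 of the 8 individuals are poor, so H = 4/8 = 0.500.
A headcount ratio of at most 40% allows at most ⌊0.40 × 8⌋ = 3 poor individuals.
So at least 4 − 3 = 1 must be lifted.

1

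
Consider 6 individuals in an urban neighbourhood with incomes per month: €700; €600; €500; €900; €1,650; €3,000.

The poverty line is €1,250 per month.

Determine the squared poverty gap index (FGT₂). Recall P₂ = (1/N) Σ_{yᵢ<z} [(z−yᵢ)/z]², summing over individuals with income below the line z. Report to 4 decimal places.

0.1504

Below the line: €500, €600, €700, €900 (q = 4 of N = 6).
Normalized shortfalls: (1250−500)/1250 = 0.6000; (1250−600)/1250 = 0.5200; (1250−700)/1250 = 0.4400; (1250−900)/1250 = 0.2800.
Squared: 0.3600; 0.2704; 0.1936; 0.0784.
Sum = 0.902400; P₂ = 0.902400 / 6 = 0.1504.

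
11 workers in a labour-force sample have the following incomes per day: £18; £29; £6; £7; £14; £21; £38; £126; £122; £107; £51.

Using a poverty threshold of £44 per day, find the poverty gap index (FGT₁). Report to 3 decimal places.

Below the line: £6, £7, £14, £18, £21, £29, £38 (q = 7 of N = 11).
Normalized shortfalls: (44−6)/44 = 0.8636; (44−7)/44 = 0.8409; (44−14)/44 = 0.6818; (44−18)/44 = 0.5909; (44−21)/44 = 0.5227; (44−29)/44 = 0.3409; (44−38)/44 = 0.1364.
Σ = 3.977273. Dividing by the full population N = 11 gives P₁ = 0.362.

0.362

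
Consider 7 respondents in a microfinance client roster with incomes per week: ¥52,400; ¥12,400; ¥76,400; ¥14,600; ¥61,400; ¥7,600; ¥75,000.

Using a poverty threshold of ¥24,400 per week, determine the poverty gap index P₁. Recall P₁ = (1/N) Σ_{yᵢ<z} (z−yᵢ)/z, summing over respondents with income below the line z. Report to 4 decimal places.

Poor units: ¥7,600, ¥12,400, ¥14,600 (q = 3 of N = 7).
Relative gaps: (24400−7600)/24400 = 0.6885; (24400−12400)/24400 = 0.4918; (24400−14600)/24400 = 0.4016.
Sum of shortfalls = 1.581967; P₁ averages over all N: 1.581967 / 7 = 0.2260.

0.2260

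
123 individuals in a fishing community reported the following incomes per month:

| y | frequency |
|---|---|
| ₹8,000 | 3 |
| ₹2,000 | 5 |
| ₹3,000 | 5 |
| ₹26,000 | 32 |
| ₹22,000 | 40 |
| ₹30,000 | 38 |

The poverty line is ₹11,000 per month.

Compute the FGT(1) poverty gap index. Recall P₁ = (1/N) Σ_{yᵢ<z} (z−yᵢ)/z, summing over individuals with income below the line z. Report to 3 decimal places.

0.069

Below z: 5×₹2,000, 5×₹3,000, 3×₹8,000 (q = 13 of N = 123).
Relative gaps: (11000−2000)/11000 = 0.8182 (×5); (11000−3000)/11000 = 0.7273 (×5); (11000−8000)/11000 = 0.2727 (×3).
Σ = 8.545455. Dividing by the full population N = 123 gives P₁ = 0.069.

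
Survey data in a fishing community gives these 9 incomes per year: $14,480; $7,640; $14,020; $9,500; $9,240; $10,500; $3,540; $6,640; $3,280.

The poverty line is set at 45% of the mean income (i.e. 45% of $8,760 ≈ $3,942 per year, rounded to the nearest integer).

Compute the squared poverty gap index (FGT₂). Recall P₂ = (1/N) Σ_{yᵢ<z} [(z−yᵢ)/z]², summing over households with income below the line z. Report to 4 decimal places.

Incomes under z: $3,280, $3,540 (q = 2 of N = 9).
Shortfall ratios: (3942−3280)/3942 = 0.1679; (3942−3540)/3942 = 0.1020.
Squared: 0.0282; 0.0104.
Sum = 0.038602; P₂ = 0.038602 / 9 = 0.0043.

0.0043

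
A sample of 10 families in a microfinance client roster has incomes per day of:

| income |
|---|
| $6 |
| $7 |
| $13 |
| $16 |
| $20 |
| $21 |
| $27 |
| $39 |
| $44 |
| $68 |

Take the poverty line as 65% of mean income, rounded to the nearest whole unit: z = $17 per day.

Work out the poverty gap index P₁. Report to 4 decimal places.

Below z: $6, $7, $13, $16 (q = 4 of N = 10).
Relative gaps: (17−6)/17 = 0.6471; (17−7)/17 = 0.5882; (17−13)/17 = 0.2353; (17−16)/17 = 0.0588.
Sum of shortfalls = 1.529412; P₁ averages over all N: 1.529412 / 10 = 0.1529.

0.1529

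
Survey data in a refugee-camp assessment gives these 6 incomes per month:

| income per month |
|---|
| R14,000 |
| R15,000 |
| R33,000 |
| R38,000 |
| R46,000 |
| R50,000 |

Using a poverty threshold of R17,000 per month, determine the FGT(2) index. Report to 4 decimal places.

Incomes under z: R14,000, R15,000 (q = 2 of N = 6).
Relative gaps: (17000−14000)/17000 = 0.1765; (17000−15000)/17000 = 0.1176.
Squared: 0.0311; 0.0138.
Sum = 0.044983; P₂ = 0.044983 / 6 = 0.0075.

0.0075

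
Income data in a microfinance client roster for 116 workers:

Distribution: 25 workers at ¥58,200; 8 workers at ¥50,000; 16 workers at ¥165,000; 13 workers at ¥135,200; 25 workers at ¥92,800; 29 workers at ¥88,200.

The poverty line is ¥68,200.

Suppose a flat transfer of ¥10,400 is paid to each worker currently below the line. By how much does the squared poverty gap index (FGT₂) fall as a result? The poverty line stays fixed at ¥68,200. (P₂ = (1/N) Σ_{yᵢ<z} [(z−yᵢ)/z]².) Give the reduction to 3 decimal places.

0.009

Before: below the line — 8×¥50,000, 25×¥58,200; squared poverty gap index (FGT₂) = 0.00954.
After the ¥10,400 transfer: below the line — 8×¥60,400; squared poverty gap index (FGT₂) = 0.00090.
Reduction = 0.00954 − 0.00090 = 0.009.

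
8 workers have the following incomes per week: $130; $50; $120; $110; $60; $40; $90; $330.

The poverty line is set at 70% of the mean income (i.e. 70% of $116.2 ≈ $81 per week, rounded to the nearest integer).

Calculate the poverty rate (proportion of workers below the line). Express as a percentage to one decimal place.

37.5%

3 of the 8 workers have income below $81.
H = 3/8 = 37.5%.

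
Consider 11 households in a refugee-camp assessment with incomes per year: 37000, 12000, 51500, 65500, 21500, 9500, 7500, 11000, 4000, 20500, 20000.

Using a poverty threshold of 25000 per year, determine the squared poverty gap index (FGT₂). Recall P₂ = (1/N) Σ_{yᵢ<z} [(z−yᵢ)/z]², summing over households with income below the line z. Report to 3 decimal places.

0.205

Poor units: 4000, 7500, 9500, 11000, 12000, 20000, 20500, 21500 (q = 8 of N = 11).
Normalized shortfalls: (25000−4000)/25000 = 0.8400; (25000−7500)/25000 = 0.7000; (25000−9500)/25000 = 0.6200; (25000−11000)/25000 = 0.5600; (25000−12000)/25000 = 0.5200; (25000−20000)/25000 = 0.2000; (25000−20500)/25000 = 0.1800; (25000−21500)/25000 = 0.1400.
Squared: 0.7056; 0.4900; 0.3844; 0.3136; 0.2704; 0.0400; 0.0324; 0.0196.
Sum = 2.256000; P₂ = 2.256000 / 11 = 0.205.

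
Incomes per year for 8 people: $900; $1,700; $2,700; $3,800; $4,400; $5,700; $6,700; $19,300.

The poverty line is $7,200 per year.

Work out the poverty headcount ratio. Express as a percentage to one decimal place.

7 of the 8 people have income below $7,200.
H = 7/8 = 87.5%.

87.5%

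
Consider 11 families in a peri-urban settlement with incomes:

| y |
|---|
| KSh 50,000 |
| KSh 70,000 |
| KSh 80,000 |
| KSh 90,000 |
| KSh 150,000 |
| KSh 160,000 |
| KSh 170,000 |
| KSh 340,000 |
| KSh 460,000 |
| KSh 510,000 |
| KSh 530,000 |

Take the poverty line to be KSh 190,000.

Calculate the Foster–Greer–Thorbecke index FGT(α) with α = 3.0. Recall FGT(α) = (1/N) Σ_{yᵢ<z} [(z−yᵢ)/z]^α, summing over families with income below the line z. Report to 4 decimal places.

0.0915

Incomes under z: KSh 50,000, KSh 70,000, KSh 80,000, KSh 90,000, KSh 150,000, KSh 160,000, KSh 170,000 (q = 7 of N = 11).
Gap ratios (z−y)/z: (190000−50000)/190000 = 0.7368; (190000−70000)/190000 = 0.6316; (190000−80000)/190000 = 0.5789; (190000−90000)/190000 = 0.5263; (190000−150000)/190000 = 0.2105; (190000−160000)/190000 = 0.1579; (190000−170000)/190000 = 0.1053.
Raised to α = 3.0: 0.40006; 0.25193; 0.19405; 0.14579; 0.00933; 0.00394; 0.00117.
Sum = 1.006269; FGT(3.0) = 1.006269 / 11 = 0.0915.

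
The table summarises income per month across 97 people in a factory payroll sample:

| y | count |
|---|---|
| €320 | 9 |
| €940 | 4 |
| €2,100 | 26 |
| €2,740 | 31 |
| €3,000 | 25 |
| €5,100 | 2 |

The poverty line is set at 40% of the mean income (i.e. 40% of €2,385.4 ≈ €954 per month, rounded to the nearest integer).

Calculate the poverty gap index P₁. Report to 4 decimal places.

0.0623

Below the line: 9×€320, 4×€940 (q = 13 of N = 97).
Relative gaps: (954−320)/954 = 0.6646 (×9); (954−940)/954 = 0.0147 (×4).
Sum of shortfalls = 6.039832; P₁ averages over all N: 6.039832 / 97 = 0.0623.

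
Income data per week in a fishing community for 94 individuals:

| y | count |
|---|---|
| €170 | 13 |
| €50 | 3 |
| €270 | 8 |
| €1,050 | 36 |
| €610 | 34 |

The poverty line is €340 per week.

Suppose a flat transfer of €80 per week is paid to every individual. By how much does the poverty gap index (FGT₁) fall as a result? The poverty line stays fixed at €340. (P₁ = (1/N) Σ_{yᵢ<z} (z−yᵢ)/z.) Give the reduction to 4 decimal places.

0.0576

Before: below the line — 3×€50, 13×€170, 8×€270; poverty gap index (FGT₁) = 0.113892.
After the €80 transfer: below the line — 3×€130, 13×€250; poverty gap index (FGT₁) = 0.056320.
Reduction = 0.113892 − 0.056320 = 0.0576.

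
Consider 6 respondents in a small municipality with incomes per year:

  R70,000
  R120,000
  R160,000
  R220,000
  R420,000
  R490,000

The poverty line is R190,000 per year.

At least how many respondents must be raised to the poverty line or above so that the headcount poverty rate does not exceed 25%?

Currently q = 3 of N = 6 are below the line (H = 0.500).
A headcount ratio of at most 25% allows at most ⌊0.25 × 6⌋ = 1 poor respondents.
So at least 3 − 1 = 2 must be lifted.

2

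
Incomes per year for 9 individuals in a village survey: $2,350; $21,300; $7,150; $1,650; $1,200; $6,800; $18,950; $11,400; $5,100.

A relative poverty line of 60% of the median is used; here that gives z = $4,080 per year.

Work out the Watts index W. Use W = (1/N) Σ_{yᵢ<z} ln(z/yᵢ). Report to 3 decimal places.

Below the line: $1,200, $1,650, $2,350 (q = 3 of N = 9).
Log gaps: ln(4080/1200) = 1.2238; ln(4080/1650) = 0.9053; ln(4080/2350) = 0.5517.
W = 2.680779 / 9 = 0.298.

0.298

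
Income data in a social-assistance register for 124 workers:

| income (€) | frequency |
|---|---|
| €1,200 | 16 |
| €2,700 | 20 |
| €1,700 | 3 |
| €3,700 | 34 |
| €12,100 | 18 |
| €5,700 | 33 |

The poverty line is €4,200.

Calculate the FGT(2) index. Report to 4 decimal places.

0.0989

Incomes under z: 16×€1,200, 3×€1,700, 20×€2,700, 34×€3,700 (q = 73 of N = 124).
Relative gaps: (4200−1200)/4200 = 0.7143 (×16); (4200−1700)/4200 = 0.5952 (×3); (4200−2700)/4200 = 0.3571 (×20); (4200−3700)/4200 = 0.1190 (×34).
Squared: 0.5102 (×16); 0.3543 (×3); 0.1276 (×20); 0.0142 (×34).
Sum = 12.259070; P₂ = 12.259070 / 124 = 0.0989.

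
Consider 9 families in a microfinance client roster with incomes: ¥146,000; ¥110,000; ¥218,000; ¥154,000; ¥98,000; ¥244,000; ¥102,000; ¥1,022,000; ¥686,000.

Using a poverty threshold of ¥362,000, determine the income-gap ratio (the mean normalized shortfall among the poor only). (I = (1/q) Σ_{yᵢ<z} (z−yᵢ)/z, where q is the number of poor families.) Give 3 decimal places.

0.577

Incomes under z: ¥98,000, ¥102,000, ¥110,000, ¥146,000, ¥154,000, ¥218,000, ¥244,000 (q = 7 of N = 9).
Relative gaps: 0.7293, 0.7182, 0.6961, 0.5967, 0.5746, 0.3978, 0.3260; sum = 4.038674.
I averages over the q = 7 poor units only: 4.038674 / 7 = 0.577.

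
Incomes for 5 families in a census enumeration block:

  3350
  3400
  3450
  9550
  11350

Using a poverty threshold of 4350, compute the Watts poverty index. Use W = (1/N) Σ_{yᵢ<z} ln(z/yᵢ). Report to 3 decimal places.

Poor units: 3350, 3400, 3450 (q = 3 of N = 5).
Log shortfalls: ln(4350/3350) = 0.2612; ln(4350/3400) = 0.2464; ln(4350/3450) = 0.2318.
W = 0.739418 / 5 = 0.148.

0.148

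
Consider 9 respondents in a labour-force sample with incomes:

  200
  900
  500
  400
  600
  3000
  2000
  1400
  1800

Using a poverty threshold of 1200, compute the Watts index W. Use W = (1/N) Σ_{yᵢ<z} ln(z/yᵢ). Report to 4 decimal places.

0.5274

Below the line: 200, 400, 500, 600, 900 (q = 5 of N = 9).
ln(z/y) terms: ln(1200/200) = 1.7918; ln(1200/400) = 1.0986; ln(1200/500) = 0.8755; ln(1200/600) = 0.6931; ln(1200/900) = 0.2877.
W = 4.746670 / 9 = 0.5274.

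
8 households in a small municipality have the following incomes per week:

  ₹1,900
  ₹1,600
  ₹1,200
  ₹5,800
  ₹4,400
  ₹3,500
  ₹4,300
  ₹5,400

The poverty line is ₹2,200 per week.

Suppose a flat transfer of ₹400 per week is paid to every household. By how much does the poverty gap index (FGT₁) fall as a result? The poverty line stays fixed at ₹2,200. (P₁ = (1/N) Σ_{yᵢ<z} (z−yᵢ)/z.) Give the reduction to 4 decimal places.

Before: below the line — ₹1,200, ₹1,600, ₹1,900; poverty gap index (FGT₁) = 0.107955.
After the ₹400 transfer: below the line — ₹1,600, ₹2,000; poverty gap index (FGT₁) = 0.045455.
Reduction = 0.107955 − 0.045455 = 0.0625.

0.0625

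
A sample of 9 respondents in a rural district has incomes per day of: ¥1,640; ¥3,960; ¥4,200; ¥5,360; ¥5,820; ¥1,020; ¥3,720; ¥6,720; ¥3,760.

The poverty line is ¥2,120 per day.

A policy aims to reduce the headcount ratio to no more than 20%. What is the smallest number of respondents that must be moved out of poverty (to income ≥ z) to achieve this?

1

Currently q = 2 of N = 9 are below the line (H = 0.222).
A headcount ratio of at most 20% allows at most ⌊0.20 × 9⌋ = 1 poor respondents.
So at least 2 − 1 = 1 must be lifted.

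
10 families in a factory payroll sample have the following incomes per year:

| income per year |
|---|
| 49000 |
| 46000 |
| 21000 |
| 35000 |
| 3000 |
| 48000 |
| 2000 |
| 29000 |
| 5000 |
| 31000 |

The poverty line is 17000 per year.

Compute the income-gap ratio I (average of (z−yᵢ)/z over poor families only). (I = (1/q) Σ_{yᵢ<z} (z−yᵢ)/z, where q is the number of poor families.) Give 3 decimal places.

Below the line: 2000, 3000, 5000 (q = 3 of N = 10).
Shortfall ratios (z−y)/z: 0.8824, 0.8235, 0.7059; sum = 2.411765.
I averages over the q = 3 poor units only: 2.411765 / 3 = 0.804.

0.804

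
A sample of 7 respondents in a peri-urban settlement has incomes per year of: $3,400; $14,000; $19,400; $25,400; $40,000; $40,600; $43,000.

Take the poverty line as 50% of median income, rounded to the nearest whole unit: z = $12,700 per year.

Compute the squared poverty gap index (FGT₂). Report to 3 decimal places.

0.077

Incomes under z: $3,400 (q = 1 of N = 7).
Normalized shortfalls: (12700−3400)/12700 = 0.7323.
Squared: 0.5362.
Sum = 0.536239; P₂ = 0.536239 / 7 = 0.077.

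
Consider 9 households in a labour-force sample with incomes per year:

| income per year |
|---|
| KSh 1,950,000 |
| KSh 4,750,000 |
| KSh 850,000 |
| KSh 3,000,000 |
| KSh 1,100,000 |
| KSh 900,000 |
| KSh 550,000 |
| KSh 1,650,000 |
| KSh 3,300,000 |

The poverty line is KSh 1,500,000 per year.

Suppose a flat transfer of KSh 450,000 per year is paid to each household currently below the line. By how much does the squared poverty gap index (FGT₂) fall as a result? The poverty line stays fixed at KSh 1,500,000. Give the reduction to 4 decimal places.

Before: below the line — KSh 550,000, KSh 850,000, KSh 900,000, KSh 1,100,000; squared poverty gap index (FGT₂) = 0.091111.
After the KSh 450,000 transfer: below the line — KSh 1,000,000, KSh 1,300,000, KSh 1,350,000; squared poverty gap index (FGT₂) = 0.015432.
Reduction = 0.091111 − 0.015432 = 0.0757.

0.0757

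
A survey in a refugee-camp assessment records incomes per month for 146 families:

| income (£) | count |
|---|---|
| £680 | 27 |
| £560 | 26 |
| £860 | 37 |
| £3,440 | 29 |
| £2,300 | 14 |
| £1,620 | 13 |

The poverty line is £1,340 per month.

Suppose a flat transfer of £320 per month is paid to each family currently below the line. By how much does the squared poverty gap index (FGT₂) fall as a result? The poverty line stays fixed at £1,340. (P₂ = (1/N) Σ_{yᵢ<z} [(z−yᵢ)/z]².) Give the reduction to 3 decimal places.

0.101

Before: below the line — 26×£560, 27×£680, 37×£860; squared poverty gap index (FGT₂) = 0.13772.
After the £320 transfer: below the line — 26×£880, 27×£1,000, 37×£1,180; squared poverty gap index (FGT₂) = 0.03650.
Reduction = 0.13772 − 0.03650 = 0.101.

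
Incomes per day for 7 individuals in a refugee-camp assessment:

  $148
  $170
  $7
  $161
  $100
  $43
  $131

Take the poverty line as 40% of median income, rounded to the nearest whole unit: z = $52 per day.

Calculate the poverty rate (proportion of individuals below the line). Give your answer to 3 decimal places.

2 of the 7 individuals have income below $52.
H = 2/7 = 0.286.

0.286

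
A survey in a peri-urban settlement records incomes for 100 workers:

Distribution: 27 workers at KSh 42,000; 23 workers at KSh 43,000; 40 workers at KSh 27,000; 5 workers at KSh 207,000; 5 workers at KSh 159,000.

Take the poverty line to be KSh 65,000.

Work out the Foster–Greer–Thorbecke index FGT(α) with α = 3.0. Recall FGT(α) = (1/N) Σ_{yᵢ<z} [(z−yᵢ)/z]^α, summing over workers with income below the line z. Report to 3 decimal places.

Below z: 40×KSh 27,000, 27×KSh 42,000, 23×KSh 43,000 (q = 90 of N = 100).
Shortfall ratios: (65000−27000)/65000 = 0.5846 (×40); (65000−42000)/65000 = 0.3538 (×27); (65000−43000)/65000 = 0.3385 (×23).
Raised to α = 3.0: 0.19981 (×40); 0.04430 (×27); 0.03877 (×23).
Sum = 10.080266; FGT(3.0) = 10.080266 / 100 = 0.101.

0.101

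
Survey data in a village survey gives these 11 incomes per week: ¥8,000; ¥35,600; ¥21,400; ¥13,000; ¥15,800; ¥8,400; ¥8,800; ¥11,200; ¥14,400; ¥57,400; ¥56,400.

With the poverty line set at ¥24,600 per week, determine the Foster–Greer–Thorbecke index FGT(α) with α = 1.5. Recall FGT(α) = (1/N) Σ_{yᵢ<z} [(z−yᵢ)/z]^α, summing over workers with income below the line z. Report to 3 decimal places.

0.260

Incomes under z: ¥8,000, ¥8,400, ¥8,800, ¥11,200, ¥13,000, ¥14,400, ¥15,800, ¥21,400 (q = 8 of N = 11).
Gap ratios (z−y)/z: (24600−8000)/24600 = 0.6748; (24600−8400)/24600 = 0.6585; (24600−8800)/24600 = 0.6423; (24600−11200)/24600 = 0.5447; (24600−13000)/24600 = 0.4715; (24600−14400)/24600 = 0.4146; (24600−15800)/24600 = 0.3577; (24600−21400)/24600 = 0.1301.
Raised to α = 1.5: 0.55432; 0.53440; 0.51473; 0.40203; 0.32381; 0.26699; 0.21395; 0.04692.
Sum = 2.857151; FGT(1.5) = 2.857151 / 11 = 0.260.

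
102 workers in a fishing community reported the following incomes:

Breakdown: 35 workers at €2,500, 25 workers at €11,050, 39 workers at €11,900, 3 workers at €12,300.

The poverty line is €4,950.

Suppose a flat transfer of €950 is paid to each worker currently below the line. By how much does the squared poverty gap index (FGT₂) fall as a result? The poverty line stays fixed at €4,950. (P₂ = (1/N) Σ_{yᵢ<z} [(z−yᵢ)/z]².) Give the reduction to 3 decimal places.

Before: below the line — 35×€2,500; squared poverty gap index (FGT₂) = 0.08406.
After the €950 transfer: below the line — 35×€3,450; squared poverty gap index (FGT₂) = 0.03151.
Reduction = 0.08406 − 0.03151 = 0.053.

0.053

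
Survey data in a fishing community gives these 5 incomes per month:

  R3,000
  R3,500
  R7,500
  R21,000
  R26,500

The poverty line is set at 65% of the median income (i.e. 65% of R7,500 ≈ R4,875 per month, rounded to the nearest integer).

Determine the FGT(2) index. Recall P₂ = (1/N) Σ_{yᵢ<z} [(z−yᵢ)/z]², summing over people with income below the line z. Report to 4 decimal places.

Below the line: R3,000, R3,500 (q = 2 of N = 5).
Normalized shortfalls: (4875−3000)/4875 = 0.3846; (4875−3500)/4875 = 0.2821.
Squared: 0.1479; 0.0796.
Sum = 0.227482; P₂ = 0.227482 / 5 = 0.0455.

0.0455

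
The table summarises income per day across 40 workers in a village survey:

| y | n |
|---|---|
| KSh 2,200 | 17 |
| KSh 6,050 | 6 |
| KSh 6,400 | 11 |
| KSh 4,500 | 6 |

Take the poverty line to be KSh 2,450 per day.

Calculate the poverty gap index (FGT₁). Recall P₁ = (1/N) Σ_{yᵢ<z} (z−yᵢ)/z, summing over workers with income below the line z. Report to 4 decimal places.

0.0434

Poor units: 17×KSh 2,200 (q = 17 of N = 40).
Normalized shortfalls: (2450−2200)/2450 = 0.1020 (×17).
Σ = 1.734694. Dividing by the full population N = 40 gives P₁ = 0.0434.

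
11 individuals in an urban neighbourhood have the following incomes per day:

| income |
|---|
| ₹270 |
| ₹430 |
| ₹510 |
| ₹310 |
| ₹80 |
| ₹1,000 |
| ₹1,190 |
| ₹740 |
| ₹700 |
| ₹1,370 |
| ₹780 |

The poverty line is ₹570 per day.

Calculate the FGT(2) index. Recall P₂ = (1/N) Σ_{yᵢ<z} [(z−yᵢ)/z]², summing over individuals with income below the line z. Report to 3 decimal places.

0.118

Below z: ₹80, ₹270, ₹310, ₹430, ₹510 (q = 5 of N = 11).
Shortfall ratios: (570−80)/570 = 0.8596; (570−270)/570 = 0.5263; (570−310)/570 = 0.4561; (570−430)/570 = 0.2456; (570−510)/570 = 0.1053.
Squared: 0.7390; 0.2770; 0.2081; 0.0603; 0.0111.
Sum = 1.295476; P₂ = 1.295476 / 11 = 0.118.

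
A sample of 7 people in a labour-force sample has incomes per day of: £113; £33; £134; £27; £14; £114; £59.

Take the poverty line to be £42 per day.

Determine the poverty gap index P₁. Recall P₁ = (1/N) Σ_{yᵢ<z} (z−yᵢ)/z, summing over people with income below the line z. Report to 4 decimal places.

0.1769

Below z: £14, £27, £33 (q = 3 of N = 7).
Normalized shortfalls: (42−14)/42 = 0.6667; (42−27)/42 = 0.3571; (42−33)/42 = 0.2143.
Sum of shortfalls = 1.238095; P₁ averages over all N: 1.238095 / 7 = 0.1769.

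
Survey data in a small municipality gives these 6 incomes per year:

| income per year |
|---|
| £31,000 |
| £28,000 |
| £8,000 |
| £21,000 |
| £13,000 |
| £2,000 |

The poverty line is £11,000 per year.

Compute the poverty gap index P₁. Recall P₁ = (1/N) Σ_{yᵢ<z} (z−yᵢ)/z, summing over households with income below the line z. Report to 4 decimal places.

0.1818

Poor units: £2,000, £8,000 (q = 2 of N = 6).
Normalized shortfalls: (11000−2000)/11000 = 0.8182; (11000−8000)/11000 = 0.2727.
Sum of shortfalls = 1.090909; P₁ averages over all N: 1.090909 / 6 = 0.1818.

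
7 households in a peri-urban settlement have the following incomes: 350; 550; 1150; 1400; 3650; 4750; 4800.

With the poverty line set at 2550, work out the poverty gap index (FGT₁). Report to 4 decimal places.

0.3782

Below the line: 350, 550, 1150, 1400 (q = 4 of N = 7).
Gap ratios (z−y)/z: (2550−350)/2550 = 0.8627; (2550−550)/2550 = 0.7843; (2550−1150)/2550 = 0.5490; (2550−1400)/2550 = 0.4510.
Σ = 2.647059. Dividing by the full population N = 7 gives P₁ = 0.3782.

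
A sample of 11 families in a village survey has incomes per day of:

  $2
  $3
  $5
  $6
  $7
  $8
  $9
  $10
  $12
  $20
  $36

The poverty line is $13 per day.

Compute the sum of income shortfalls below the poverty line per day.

Poor units: $2, $3, $5, $6, $7, $8, $9, $10, $12 (q = 9 of N = 11).
Individual gaps: 13−2 = 11; 13−3 = 10; 13−5 = 8; 13−6 = 7; 13−7 = 6; 13−8 = 5; 13−9 = 4; 13−10 = 3; 13−12 = 1.
Aggregate gap = $55.

$55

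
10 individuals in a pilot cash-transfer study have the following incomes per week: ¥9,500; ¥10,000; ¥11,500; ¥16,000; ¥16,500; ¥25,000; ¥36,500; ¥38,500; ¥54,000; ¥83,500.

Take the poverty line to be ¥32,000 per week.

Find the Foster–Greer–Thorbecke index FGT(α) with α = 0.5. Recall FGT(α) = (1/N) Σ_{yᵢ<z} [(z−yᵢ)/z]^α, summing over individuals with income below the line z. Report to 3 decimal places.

Incomes under z: ¥9,500, ¥10,000, ¥11,500, ¥16,000, ¥16,500, ¥25,000 (q = 6 of N = 10).
Shortfall ratios: (32000−9500)/32000 = 0.7031; (32000−10000)/32000 = 0.6875; (32000−11500)/32000 = 0.6406; (32000−16000)/32000 = 0.5000; (32000−16500)/32000 = 0.4844; (32000−25000)/32000 = 0.2188.
Raised to α = 0.5: 0.83853; 0.82916; 0.80039; 0.70711; 0.69597; 0.46771.
Sum = 4.338857; FGT(0.5) = 4.338857 / 10 = 0.434.

0.434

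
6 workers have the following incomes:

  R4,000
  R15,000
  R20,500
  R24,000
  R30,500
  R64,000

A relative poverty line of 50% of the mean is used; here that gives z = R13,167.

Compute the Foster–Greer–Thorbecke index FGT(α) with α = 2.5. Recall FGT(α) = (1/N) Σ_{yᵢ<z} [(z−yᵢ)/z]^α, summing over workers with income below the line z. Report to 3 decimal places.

Below the line: R4,000 (q = 1 of N = 6).
Relative gaps: (13167−4000)/13167 = 0.6962.
Raised to α = 2.5: 0.40444.
Sum = 0.404437; FGT(2.5) = 0.404437 / 6 = 0.067.

0.067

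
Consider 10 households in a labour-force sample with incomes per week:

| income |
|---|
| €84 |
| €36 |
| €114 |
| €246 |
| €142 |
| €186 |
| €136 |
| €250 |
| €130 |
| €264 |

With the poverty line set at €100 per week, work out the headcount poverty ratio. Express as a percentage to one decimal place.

2 of the 10 households have income below €100.
H = 2/10 = 20.0%.

20.0%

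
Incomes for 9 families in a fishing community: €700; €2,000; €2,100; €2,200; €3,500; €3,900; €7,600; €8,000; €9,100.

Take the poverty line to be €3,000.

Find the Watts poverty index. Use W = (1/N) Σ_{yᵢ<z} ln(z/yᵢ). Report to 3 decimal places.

0.281

Incomes under z: €700, €2,000, €2,100, €2,200 (q = 4 of N = 9).
Log gaps: ln(3000/700) = 1.4553; ln(3000/2000) = 0.4055; ln(3000/2100) = 0.3567; ln(3000/2200) = 0.3102.
W = 2.527582 / 9 = 0.281.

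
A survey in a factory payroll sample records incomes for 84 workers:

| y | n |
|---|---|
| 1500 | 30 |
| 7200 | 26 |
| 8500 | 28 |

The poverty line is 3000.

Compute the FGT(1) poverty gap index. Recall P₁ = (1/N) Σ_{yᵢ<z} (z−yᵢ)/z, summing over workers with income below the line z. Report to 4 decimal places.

Below the line: 30×1500 (q = 30 of N = 84).
Relative gaps: (3000−1500)/3000 = 0.5000 (×30).
Σ = 15.000000. Dividing by the full population N = 84 gives P₁ = 0.1786.

0.1786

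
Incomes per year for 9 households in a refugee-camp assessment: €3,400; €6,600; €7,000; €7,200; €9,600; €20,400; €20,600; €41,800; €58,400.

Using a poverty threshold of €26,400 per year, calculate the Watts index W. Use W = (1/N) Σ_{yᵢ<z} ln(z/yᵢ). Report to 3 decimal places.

0.842

Below z: €3,400, €6,600, €7,000, €7,200, €9,600, €20,400, €20,600 (q = 7 of N = 9).
ln(z/y) terms: ln(26400/3400) = 2.0496; ln(26400/6600) = 1.3863; ln(26400/7000) = 1.3275; ln(26400/7200) = 1.2993; ln(26400/9600) = 1.0116; ln(26400/20400) = 0.2578; ln(26400/20600) = 0.2481.
W = 7.580123 / 9 = 0.842.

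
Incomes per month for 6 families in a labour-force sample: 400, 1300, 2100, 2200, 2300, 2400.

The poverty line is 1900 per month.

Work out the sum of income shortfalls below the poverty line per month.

2100

Poor units: 400, 1300 (q = 2 of N = 6).
Individual gaps: 1900−400 = 1500; 1900−1300 = 600.
Aggregate gap = 2100.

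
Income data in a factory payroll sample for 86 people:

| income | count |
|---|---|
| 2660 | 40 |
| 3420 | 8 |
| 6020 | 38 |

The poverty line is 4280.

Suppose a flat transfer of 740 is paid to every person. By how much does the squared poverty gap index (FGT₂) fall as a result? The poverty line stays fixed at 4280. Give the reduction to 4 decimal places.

Before: below the line — 40×2660, 8×3420; squared poverty gap index (FGT₂) = 0.070391.
After the 740 transfer: below the line — 40×3400, 8×4160; squared poverty gap index (FGT₂) = 0.019736.
Reduction = 0.070391 − 0.019736 = 0.0507.

0.0507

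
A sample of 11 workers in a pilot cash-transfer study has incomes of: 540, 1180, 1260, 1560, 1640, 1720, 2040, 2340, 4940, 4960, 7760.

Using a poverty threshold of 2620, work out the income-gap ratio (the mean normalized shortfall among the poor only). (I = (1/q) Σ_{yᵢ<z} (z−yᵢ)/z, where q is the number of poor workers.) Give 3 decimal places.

Poor units: 540, 1180, 1260, 1560, 1640, 1720, 2040, 2340 (q = 8 of N = 11).
Shortfall ratios (z−y)/z: 0.7939, 0.5496, 0.5191, 0.4046, 0.3740, 0.3435, 0.2214, 0.1069; sum = 3.312977.
I averages over the q = 8 poor units only: 3.312977 / 8 = 0.414.

0.414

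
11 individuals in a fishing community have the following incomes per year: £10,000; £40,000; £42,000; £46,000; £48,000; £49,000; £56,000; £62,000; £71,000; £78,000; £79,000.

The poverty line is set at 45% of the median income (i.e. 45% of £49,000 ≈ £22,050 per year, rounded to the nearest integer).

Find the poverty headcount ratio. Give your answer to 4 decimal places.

0.0909

1 of the 11 individuals have income below £22,050.
H = 1/11 = 0.0909.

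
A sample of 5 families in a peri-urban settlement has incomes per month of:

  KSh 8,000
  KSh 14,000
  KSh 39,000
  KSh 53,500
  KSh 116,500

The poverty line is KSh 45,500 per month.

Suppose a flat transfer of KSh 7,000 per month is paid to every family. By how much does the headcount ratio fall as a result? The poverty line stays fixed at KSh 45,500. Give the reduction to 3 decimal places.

0.200

Before: below the line — KSh 8,000, KSh 14,000, KSh 39,000; headcount ratio = 0.60000.
After the KSh 7,000 transfer: below the line — KSh 15,000, KSh 21,000; headcount ratio = 0.40000.
Reduction = 0.60000 − 0.40000 = 0.200.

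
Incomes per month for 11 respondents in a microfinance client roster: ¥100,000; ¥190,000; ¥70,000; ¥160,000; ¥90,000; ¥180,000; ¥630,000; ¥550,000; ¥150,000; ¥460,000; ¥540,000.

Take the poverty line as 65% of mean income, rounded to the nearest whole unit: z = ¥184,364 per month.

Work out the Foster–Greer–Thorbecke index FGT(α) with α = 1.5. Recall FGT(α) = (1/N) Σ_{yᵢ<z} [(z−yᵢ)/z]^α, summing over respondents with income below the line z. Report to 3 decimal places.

0.118

Poor units: ¥70,000, ¥90,000, ¥100,000, ¥150,000, ¥160,000, ¥180,000 (q = 6 of N = 11).
Gap ratios (z−y)/z: (184364−70000)/184364 = 0.6203; (184364−90000)/184364 = 0.5118; (184364−100000)/184364 = 0.4576; (184364−150000)/184364 = 0.1864; (184364−160000)/184364 = 0.1322; (184364−180000)/184364 = 0.0237.
Raised to α = 1.5: 0.48856; 0.36618; 0.30954; 0.08047; 0.04804; 0.00364.
Sum = 1.296440; FGT(1.5) = 1.296440 / 11 = 0.118.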